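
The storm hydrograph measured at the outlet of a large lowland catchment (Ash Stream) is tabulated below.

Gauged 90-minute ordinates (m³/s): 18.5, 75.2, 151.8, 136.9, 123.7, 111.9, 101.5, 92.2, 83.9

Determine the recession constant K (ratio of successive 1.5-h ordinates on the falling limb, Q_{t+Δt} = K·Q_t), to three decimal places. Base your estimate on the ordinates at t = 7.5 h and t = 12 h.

K ≈ 0.908

Using the recession-limb readings at t = 7.5 h and t = 12 h: Q falls from 111.9 to 83.9 m³/s over 3 intervals.
K = (Q₂/Q₁)^(1/3) = (83.9/111.9)^(1/3) = 0.908.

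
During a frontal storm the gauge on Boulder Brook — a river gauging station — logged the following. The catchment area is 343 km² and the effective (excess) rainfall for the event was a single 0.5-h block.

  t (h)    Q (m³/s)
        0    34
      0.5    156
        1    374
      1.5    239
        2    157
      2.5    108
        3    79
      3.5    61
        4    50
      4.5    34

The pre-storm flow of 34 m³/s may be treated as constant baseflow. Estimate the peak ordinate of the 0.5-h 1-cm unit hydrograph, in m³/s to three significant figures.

Direct runoff: 0.0, 122.0, 340.0, 205.0, 123.0, 74.0, 45.0, 27.0, 16.0, 0.0 m³/s; ΣQ_DR = 952.0 m³/s, peak = 340.0 m³/s.
Runoff depth d = ΣQ_DR·Δt / A = 952.0 × 1800 / (343 km²) = 4.996 mm.
The 1-cm UH is the DRH scaled by (10 mm)/d, so U_p = 340.0 × 10/4.996 = 681 m³/s.

U_p ≈ 681 m³/s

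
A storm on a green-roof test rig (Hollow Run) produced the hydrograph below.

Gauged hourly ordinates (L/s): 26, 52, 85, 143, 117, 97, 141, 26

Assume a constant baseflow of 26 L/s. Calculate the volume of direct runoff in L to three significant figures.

Direct-runoff ordinates (Q − Q_b): 0.0, 26.0, 59.0, 117.0, 91.0, 71.0, 115.0, 0.0 L/s.
ΣQ_DR = 479.0 L/s.
With Δt = 1 h = 3600 s, V = ΣQ_DR · Δt = 479.0 × 3600 = 1.72 × 10^6 L.

V ≈ 1.72 × 10^6 L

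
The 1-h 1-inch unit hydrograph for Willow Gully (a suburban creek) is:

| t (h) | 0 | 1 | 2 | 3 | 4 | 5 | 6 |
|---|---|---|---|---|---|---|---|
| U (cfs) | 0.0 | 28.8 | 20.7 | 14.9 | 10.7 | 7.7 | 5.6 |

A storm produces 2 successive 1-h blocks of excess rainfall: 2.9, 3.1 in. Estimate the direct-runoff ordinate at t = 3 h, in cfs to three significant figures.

By discrete convolution, Q_j = Σ (P_i / 1 in) · U_{j−i}.
At t = 3 h (j=3): Q = (2.9/1)·14.9 + (3.1/1)·20.7 = 107 cfs.

Q ≈ 107 cfs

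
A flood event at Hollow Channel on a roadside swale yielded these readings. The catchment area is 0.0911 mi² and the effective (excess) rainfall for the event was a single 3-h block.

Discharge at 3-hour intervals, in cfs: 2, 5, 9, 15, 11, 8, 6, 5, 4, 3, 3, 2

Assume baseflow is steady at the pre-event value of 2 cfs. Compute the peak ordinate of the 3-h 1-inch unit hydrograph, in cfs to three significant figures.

Direct runoff: 0.0, 3.0, 7.0, 13.0, 9.0, 6.0, 4.0, 3.0, 2.0, 1.0, 1.0, 0.0 cfs; ΣQ_DR = 49.00 cfs, peak = 13.0 cfs.
Runoff depth d = ΣQ_DR·Δt / A = 49.00 × 10800 / (0.0911 mi²) = 2.500 in.
The 1-inch UH is the DRH scaled by (1 in)/d, so U_p = 13.0 × 1/2.500 = 5.20 cfs.

U_p ≈ 5.20 cfs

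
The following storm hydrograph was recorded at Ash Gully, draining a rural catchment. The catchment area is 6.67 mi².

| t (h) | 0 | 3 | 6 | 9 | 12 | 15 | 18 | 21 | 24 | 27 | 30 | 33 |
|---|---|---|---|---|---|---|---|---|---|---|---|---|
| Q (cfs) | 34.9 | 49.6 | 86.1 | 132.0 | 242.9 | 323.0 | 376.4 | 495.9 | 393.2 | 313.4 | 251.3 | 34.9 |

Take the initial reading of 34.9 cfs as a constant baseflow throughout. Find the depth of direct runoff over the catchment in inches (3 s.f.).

Direct runoff: 0.0, 14.7, 51.2, 97.1, 208.0, 288.1, 341.5, 461.0, 358.3, 278.5, 216.4, 0.0 cfs; ΣQ_DR = 2315 cfs.
V = ΣQ_DR · Δt = 2315 × 10800 s = 2.500 × 10^7 ft³.
Over A = 6.67 mi², depth = V / A = 1.61 in.

d ≈ 1.61 in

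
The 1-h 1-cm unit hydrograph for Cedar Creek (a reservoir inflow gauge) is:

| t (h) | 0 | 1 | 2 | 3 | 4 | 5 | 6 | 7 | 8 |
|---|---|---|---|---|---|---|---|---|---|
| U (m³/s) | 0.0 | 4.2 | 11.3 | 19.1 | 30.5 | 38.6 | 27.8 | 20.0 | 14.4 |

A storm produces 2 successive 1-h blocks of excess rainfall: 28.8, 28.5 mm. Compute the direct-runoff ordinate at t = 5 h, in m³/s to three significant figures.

By discrete convolution, Q_j = Σ (P_i / 10 mm) · U_{j−i}.
At t = 5 h (j=5): Q = (28.8/10)·38.6 + (28.5/10)·30.5 = 198 m³/s.

Q ≈ 198 m³/s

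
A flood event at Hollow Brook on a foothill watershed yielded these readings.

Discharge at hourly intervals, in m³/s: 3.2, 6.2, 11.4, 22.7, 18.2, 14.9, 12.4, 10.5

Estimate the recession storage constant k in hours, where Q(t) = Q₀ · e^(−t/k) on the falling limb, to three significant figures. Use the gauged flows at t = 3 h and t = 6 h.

k ≈ 4.96 h

On the falling limb, Q drops from 22.7 to 12.4 m³/s between t = 3 h and t = 6 h (Δt = 3 h).
k = −Δt / ln(Q₂/Q₁) = −3 / ln(12.4/22.7) = 4.96 h.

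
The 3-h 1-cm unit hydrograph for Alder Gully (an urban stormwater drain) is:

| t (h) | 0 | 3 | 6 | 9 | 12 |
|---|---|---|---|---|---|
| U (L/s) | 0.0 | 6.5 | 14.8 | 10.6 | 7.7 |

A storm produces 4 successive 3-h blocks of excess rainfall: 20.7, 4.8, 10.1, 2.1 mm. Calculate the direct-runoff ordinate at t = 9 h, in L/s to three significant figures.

Q ≈ 35.6 L/s

By discrete convolution, Q_j = Σ (P_i / 10 mm) · U_{j−i}.
At t = 9 h (j=3): Q = (20.7/10)·10.6 + (4.8/10)·14.8 + (10.1/10)·6.5 + (2.1/10)·0.0 = 35.6 L/s.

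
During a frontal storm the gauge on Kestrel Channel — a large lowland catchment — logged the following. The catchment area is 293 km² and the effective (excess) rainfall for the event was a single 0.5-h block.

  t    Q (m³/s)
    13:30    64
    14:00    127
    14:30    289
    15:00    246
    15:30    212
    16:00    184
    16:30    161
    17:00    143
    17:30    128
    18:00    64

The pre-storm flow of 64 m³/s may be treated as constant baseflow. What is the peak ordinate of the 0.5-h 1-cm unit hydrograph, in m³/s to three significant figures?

U_p ≈ 374 m³/s

Direct runoff: 0.0, 63.0, 225.0, 182.0, 148.0, 120.0, 97.0, 79.0, 64.0, 0.0 m³/s; ΣQ_DR = 978.0 m³/s, peak = 225.0 m³/s.
Runoff depth d = ΣQ_DR·Δt / A = 978.0 × 1800 / (293 km²) = 6.008 mm.
The 1-cm UH is the DRH scaled by (10 mm)/d, so U_p = 225.0 × 10/6.008 = 374 m³/s.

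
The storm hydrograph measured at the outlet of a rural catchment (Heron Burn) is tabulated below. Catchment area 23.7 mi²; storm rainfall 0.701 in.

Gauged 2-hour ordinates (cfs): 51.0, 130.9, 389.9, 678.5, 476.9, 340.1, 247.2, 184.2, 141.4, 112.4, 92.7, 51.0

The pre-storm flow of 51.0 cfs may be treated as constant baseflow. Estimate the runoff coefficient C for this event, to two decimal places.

C ≈ 0.43

ΣQ_DR = 2284 cfs; V = ΣQ_DR·Δt = 1.645 × 10^7 ft³.
Runoff depth d = V / A = 0.2987 in.
C = d / P = 0.2987 / 0.701 = 0.43.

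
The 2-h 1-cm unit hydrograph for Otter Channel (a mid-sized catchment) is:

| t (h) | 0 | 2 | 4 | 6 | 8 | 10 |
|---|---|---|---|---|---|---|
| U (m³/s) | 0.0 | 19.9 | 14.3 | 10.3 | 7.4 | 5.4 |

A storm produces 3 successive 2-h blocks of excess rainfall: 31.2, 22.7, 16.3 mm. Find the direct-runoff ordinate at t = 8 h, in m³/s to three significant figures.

Q ≈ 69.8 m³/s

By discrete convolution, Q_j = Σ (P_i / 10 mm) · U_{j−i}.
At t = 8 h (j=4): Q = (31.2/10)·7.4 + (22.7/10)·10.3 + (16.3/10)·14.3 = 69.8 m³/s.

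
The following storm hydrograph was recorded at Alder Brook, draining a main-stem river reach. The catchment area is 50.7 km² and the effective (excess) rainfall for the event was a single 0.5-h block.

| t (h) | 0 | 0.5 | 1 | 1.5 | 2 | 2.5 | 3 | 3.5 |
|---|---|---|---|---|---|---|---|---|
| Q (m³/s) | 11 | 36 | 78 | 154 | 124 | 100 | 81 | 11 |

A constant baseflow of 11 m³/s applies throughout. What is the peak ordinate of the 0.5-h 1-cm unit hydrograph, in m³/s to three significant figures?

Direct runoff: 0.0, 25.0, 67.0, 143.0, 113.0, 89.0, 70.0, 0.0 m³/s; ΣQ_DR = 507.0 m³/s, peak = 143.0 m³/s.
Runoff depth d = ΣQ_DR·Δt / A = 507.0 × 1800 / (50.7 km²) = 18.00 mm.
The 1-cm UH is the DRH scaled by (10 mm)/d, so U_p = 143.0 × 10/18.00 = 79.4 m³/s.

U_p ≈ 79.4 m³/s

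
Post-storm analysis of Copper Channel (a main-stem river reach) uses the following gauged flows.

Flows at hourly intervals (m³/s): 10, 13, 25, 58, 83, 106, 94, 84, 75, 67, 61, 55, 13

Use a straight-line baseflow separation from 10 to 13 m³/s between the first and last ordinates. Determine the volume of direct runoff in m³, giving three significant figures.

V ≈ 2.14 × 10^6 m³

Direct-runoff ordinates (Q − Q_b): 0.00, 2.75, 14.50, 47.25, 72.00, 94.75, 82.50, 72.25, 63.00, 54.75, 48.50, 42.25, 0.00 m³/s.
ΣQ_DR = 594.5 m³/s.
With Δt = 1 h = 3600 s, V = ΣQ_DR · Δt = 594.5 × 3600 = 2.14 × 10^6 m³.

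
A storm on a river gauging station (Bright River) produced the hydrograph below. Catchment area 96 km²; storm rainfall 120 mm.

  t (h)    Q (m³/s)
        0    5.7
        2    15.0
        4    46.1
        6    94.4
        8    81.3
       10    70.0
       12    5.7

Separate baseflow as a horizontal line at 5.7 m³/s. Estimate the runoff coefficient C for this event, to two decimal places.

C ≈ 0.17

ΣQ_DR = 278.3 m³/s; V = ΣQ_DR·Δt = 2.004 × 10^6 m³.
Runoff depth d = V / A = 20.87 mm.
C = d / P = 20.87 / 120 = 0.17.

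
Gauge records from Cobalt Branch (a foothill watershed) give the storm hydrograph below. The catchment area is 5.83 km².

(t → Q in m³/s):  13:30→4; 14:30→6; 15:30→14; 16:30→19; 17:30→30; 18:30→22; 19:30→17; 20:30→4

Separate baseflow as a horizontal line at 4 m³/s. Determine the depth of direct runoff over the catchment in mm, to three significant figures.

Direct runoff: 0.0, 2.0, 10.0, 15.0, 26.0, 18.0, 13.0, 0.0 m³/s; ΣQ_DR = 84.00 m³/s.
V = ΣQ_DR · Δt = 84.00 × 3600 s = 3.024 × 10^5 m³.
Over A = 5.83 km², depth = V / A = 51.9 mm.

d ≈ 51.9 mm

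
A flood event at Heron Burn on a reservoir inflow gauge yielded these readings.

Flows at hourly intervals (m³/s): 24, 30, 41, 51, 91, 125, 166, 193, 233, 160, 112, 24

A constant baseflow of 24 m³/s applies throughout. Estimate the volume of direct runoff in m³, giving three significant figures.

V ≈ 3.46 × 10^6 m³

Direct-runoff ordinates (Q − Q_b): 0.0, 6.0, 17.0, 27.0, 67.0, 101.0, 142.0, 169.0, 209.0, 136.0, 88.0, 0.0 m³/s.
ΣQ_DR = 962.0 m³/s.
With Δt = 1 h = 3600 s, V = ΣQ_DR · Δt = 962.0 × 3600 = 3.46 × 10^6 m³.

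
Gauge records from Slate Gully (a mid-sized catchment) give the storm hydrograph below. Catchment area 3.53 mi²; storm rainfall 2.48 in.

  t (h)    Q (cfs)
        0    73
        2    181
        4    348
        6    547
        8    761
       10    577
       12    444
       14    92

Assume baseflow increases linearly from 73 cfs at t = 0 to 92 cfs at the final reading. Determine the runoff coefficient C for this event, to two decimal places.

C ≈ 0.84

ΣQ_DR = 2363 cfs; V = ΣQ_DR·Δt = 1.701 × 10^7 ft³.
Runoff depth d = V / A = 2.075 in.
C = d / P = 2.075 / 2.48 = 0.84.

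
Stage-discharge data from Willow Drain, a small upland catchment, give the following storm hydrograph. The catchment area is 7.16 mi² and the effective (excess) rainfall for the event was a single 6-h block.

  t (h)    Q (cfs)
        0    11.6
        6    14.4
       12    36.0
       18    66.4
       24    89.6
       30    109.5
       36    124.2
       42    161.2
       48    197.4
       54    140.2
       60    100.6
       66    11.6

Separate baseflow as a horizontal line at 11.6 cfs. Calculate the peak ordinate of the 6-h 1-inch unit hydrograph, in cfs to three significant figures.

U_p ≈ 155 cfs

Direct runoff: 0.0, 2.8, 24.4, 54.8, 78.0, 97.9, 112.6, 149.6, 185.8, 128.6, 89.0, 0.0 cfs; ΣQ_DR = 923.5 cfs, peak = 185.8 cfs.
Runoff depth d = ΣQ_DR·Δt / A = 923.5 × 21600 / (7.16 mi²) = 1.199 in.
The 1-inch UH is the DRH scaled by (1 in)/d, so U_p = 185.8 × 1/1.199 = 155 cfs.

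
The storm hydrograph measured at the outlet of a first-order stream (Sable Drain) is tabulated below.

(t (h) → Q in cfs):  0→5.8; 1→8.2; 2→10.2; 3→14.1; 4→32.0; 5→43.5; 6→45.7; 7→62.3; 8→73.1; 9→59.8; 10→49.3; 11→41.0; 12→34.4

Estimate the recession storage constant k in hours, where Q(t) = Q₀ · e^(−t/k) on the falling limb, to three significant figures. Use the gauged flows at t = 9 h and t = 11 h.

On the falling limb, Q drops from 59.8 to 41.0 cfs between t = 9 h and t = 11 h (Δt = 2 h).
k = −Δt / ln(Q₂/Q₁) = −2 / ln(41.0/59.8) = 5.30 h.

k ≈ 5.30 h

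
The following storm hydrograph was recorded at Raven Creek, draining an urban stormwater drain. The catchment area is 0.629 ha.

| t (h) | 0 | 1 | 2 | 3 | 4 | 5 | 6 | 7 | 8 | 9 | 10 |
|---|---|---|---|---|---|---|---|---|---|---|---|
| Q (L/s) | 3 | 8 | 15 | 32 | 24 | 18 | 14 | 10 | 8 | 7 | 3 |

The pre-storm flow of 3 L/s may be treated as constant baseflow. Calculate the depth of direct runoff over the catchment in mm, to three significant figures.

Direct runoff: 0.0, 5.0, 12.0, 29.0, 21.0, 15.0, 11.0, 7.0, 5.0, 4.0, 0.0 L/s; ΣQ_DR = 109.0 L/s.
V = ΣQ_DR · Δt = 109.0 × 3600 s = 3.924 × 10^5 L.
Over A = 0.629 ha, depth = V / A = 62.4 mm.

d ≈ 62.4 mm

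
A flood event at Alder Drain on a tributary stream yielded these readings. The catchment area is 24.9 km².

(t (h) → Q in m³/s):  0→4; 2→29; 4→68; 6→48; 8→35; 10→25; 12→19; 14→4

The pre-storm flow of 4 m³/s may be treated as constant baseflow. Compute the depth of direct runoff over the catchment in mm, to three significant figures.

d ≈ 57.8 mm

Direct runoff: 0.0, 25.0, 64.0, 44.0, 31.0, 21.0, 15.0, 0.0 m³/s; ΣQ_DR = 200.0 m³/s.
V = ΣQ_DR · Δt = 200.0 × 7200 s = 1.440 × 10^6 m³.
Over A = 24.9 km², depth = V / A = 57.8 mm.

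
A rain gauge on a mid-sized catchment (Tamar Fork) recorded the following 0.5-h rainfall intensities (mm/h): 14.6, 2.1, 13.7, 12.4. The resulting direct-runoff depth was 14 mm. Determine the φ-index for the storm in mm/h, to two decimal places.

Only the 3 blocks with intensity above φ contribute runoff: 14.6, 13.7, 12.4 mm/h.
Σ(I−φ)·Δt = d  ⇒  (14.6+13.7+12.4 − 3φ)·0.5 = 14
φ = (40.70 − 14/0.5) / 3 = 4.23 mm/h.

φ ≈ 4.23 mm/h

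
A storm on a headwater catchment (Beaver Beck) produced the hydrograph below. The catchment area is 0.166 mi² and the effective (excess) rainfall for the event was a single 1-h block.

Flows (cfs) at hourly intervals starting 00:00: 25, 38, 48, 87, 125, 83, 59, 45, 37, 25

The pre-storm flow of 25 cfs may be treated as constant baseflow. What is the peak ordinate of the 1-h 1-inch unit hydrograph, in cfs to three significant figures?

Direct runoff: 0.0, 13.0, 23.0, 62.0, 100.0, 58.0, 34.0, 20.0, 12.0, 0.0 cfs; ΣQ_DR = 322.0 cfs, peak = 100.0 cfs.
Runoff depth d = ΣQ_DR·Δt / A = 322.0 × 3600 / (0.166 mi²) = 3.006 in.
The 1-inch UH is the DRH scaled by (1 in)/d, so U_p = 100.0 × 1/3.006 = 33.3 cfs.

U_p ≈ 33.3 cfs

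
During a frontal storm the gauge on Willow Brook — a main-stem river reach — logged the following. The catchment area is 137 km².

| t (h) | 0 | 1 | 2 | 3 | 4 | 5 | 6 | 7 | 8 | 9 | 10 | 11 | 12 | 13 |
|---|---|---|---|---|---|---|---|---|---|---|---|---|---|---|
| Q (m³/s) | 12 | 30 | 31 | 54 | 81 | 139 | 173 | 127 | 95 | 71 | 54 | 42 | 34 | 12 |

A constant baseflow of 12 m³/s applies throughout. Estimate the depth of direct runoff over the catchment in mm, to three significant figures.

d ≈ 20.7 mm

Direct runoff: 0.0, 18.0, 19.0, 42.0, 69.0, 127.0, 161.0, 115.0, 83.0, 59.0, 42.0, 30.0, 22.0, 0.0 m³/s; ΣQ_DR = 787.0 m³/s.
V = ΣQ_DR · Δt = 787.0 × 3600 s = 2.833 × 10^6 m³.
Over A = 137 km², depth = V / A = 20.7 mm.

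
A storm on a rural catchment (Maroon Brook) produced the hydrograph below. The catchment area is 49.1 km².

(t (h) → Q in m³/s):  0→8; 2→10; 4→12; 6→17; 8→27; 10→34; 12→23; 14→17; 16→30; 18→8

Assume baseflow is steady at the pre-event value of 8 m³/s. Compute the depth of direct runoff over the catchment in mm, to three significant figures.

Direct runoff: 0.0, 2.0, 4.0, 9.0, 19.0, 26.0, 15.0, 9.0, 22.0, 0.0 m³/s; ΣQ_DR = 106.0 m³/s.
V = ΣQ_DR · Δt = 106.0 × 7200 s = 7.632 × 10^5 m³.
Over A = 49.1 km², depth = V / A = 15.5 mm.

d ≈ 15.5 mm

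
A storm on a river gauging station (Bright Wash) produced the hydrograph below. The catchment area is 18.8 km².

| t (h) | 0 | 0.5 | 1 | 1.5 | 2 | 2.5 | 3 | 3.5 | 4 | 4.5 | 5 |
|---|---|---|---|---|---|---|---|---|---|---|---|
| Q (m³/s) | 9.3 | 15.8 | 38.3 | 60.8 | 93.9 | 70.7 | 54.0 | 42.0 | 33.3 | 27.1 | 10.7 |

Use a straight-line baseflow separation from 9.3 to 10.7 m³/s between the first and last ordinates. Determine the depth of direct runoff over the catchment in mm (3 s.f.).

d ≈ 33.1 mm

Direct runoff: 0.00, 6.36, 28.72, 51.08, 84.04, 60.70, 43.86, 31.72, 22.88, 16.54, 0.00 m³/s; ΣQ_DR = 345.9 m³/s.
V = ΣQ_DR · Δt = 345.9 × 1800 s = 6.226 × 10^5 m³.
Over A = 18.8 km², depth = V / A = 33.1 mm.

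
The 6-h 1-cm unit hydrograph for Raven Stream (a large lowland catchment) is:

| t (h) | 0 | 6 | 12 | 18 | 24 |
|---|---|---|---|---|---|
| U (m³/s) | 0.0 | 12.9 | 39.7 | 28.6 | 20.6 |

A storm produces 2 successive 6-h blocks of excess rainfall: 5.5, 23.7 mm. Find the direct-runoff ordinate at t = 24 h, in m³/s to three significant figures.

Q ≈ 79.1 m³/s

By discrete convolution, Q_j = Σ (P_i / 10 mm) · U_{j−i}.
At t = 24 h (j=4): Q = (5.5/10)·20.6 + (23.7/10)·28.6 = 79.1 m³/s.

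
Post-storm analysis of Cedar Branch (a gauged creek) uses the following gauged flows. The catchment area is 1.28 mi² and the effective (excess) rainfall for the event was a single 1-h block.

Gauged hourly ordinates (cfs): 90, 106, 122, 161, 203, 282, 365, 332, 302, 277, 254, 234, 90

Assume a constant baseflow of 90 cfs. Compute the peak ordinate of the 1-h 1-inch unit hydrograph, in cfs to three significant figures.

U_p ≈ 138 cfs

Direct runoff: 0.0, 16.0, 32.0, 71.0, 113.0, 192.0, 275.0, 242.0, 212.0, 187.0, 164.0, 144.0, 0.0 cfs; ΣQ_DR = 1648 cfs, peak = 275.0 cfs.
Runoff depth d = ΣQ_DR·Δt / A = 1648 × 3600 / (1.28 mi²) = 1.995 in.
The 1-inch UH is the DRH scaled by (1 in)/d, so U_p = 275.0 × 1/1.995 = 138 cfs.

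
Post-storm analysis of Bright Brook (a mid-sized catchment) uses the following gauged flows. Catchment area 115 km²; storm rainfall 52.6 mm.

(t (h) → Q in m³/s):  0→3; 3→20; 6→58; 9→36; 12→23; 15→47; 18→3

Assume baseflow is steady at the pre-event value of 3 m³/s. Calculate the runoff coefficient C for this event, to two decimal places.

ΣQ_DR = 169.0 m³/s; V = ΣQ_DR·Δt = 1.825 × 10^6 m³.
Runoff depth d = V / A = 15.87 mm.
C = d / P = 15.87 / 52.6 = 0.30.

C ≈ 0.30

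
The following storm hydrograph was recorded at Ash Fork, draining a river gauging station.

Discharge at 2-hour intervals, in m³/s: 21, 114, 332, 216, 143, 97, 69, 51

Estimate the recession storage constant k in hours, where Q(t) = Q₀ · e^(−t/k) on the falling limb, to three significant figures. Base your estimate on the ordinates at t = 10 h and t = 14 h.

On the falling limb, Q drops from 97 to 51 m³/s between t = 10 h and t = 14 h (Δt = 4 h).
k = −Δt / ln(Q₂/Q₁) = −4 / ln(51/97) = 6.22 h.

k ≈ 6.22 h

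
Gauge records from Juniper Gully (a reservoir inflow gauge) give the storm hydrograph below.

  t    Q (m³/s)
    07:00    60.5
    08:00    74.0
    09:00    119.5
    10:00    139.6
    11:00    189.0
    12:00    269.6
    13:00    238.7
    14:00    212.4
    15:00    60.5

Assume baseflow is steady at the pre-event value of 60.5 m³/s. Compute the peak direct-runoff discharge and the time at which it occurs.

Q_p = 209.1 m³/s at t = 12:00

Subtracting baseflow gives direct-runoff ordinates: 0.0, 13.5, 59.0, 79.1, 128.5, 209.1, 178.2, 151.9, 0.0 m³/s.
The maximum is 209.1 m³/s, occurring at the reading for t = 12:00.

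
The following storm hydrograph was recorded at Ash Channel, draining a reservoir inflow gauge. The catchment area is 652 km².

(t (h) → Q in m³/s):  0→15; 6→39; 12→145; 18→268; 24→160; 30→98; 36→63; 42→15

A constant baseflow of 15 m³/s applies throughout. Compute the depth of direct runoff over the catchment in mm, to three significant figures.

Direct runoff: 0.0, 24.0, 130.0, 253.0, 145.0, 83.0, 48.0, 0.0 m³/s; ΣQ_DR = 683.0 m³/s.
V = ΣQ_DR · Δt = 683.0 × 21600 s = 1.475 × 10^7 m³.
Over A = 652 km², depth = V / A = 22.6 mm.

d ≈ 22.6 mm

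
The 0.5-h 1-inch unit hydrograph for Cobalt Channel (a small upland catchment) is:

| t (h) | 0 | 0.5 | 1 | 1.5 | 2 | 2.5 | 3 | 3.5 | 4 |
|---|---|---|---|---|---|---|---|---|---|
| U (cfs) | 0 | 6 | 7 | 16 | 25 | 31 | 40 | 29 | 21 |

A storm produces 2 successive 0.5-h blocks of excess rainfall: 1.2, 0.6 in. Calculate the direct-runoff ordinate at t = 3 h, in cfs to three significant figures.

By discrete convolution, Q_j = Σ (P_i / 1 in) · U_{j−i}.
At t = 3 h (j=6): Q = (1.2/1)·40 + (0.6/1)·31 = 66.6 cfs.

Q ≈ 66.6 cfs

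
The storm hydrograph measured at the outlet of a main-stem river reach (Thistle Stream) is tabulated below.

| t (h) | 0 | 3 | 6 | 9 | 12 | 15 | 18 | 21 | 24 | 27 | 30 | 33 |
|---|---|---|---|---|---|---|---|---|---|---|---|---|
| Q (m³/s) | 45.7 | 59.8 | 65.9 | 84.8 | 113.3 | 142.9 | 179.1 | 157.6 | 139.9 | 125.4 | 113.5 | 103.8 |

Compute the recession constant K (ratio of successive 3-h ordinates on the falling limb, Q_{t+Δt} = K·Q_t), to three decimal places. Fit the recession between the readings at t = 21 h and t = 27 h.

Using the recession-limb readings at t = 21 h and t = 27 h: Q falls from 157.6 to 125.4 m³/s over 2 intervals.
K = (Q₂/Q₁)^(1/2) = (125.4/157.6)^(1/2) = 0.892.

K ≈ 0.892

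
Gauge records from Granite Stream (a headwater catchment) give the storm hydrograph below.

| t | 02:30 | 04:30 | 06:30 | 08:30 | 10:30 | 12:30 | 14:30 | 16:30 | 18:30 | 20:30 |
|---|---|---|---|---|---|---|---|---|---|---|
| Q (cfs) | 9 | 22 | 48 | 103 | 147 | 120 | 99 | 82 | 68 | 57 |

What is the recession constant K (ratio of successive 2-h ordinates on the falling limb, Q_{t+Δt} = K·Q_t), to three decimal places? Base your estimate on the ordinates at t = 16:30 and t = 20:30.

Using the recession-limb readings at t = 16:30 and t = 20:30: Q falls from 82 to 57 cfs over 2 intervals.
K = (Q₂/Q₁)^(1/2) = (57/82)^(1/2) = 0.834.

K ≈ 0.834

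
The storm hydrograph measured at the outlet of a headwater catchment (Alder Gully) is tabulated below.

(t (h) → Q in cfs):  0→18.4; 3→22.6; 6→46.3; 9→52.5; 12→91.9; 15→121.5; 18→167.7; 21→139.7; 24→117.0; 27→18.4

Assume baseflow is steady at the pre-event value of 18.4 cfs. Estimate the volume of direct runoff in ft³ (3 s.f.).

Direct-runoff ordinates (Q − Q_b): 0.0, 4.2, 27.9, 34.1, 73.5, 103.1, 149.3, 121.3, 98.6, 0.0 cfs.
ΣQ_DR = 612.0 cfs.
With Δt = 3 h = 10800 s, V = ΣQ_DR · Δt = 612.0 × 10800 = 6.61 × 10^6 ft³.

V ≈ 6.61 × 10^6 ft³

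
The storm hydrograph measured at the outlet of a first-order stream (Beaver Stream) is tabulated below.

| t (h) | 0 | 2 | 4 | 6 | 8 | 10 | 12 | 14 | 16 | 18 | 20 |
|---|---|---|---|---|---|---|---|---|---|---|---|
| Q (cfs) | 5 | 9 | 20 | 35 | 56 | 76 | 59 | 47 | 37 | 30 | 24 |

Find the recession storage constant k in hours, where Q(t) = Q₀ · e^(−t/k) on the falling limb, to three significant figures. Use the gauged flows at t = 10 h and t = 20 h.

On the falling limb, Q drops from 76 to 24 cfs between t = 10 h and t = 20 h (Δt = 10 h).
k = −Δt / ln(Q₂/Q₁) = −10 / ln(24/76) = 8.68 h.

k ≈ 8.68 h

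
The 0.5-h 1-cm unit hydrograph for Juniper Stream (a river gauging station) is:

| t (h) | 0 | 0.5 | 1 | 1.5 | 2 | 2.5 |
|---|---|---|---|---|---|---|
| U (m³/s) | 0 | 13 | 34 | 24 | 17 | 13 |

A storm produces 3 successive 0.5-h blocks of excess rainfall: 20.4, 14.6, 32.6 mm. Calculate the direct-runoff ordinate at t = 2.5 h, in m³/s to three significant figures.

By discrete convolution, Q_j = Σ (P_i / 10 mm) · U_{j−i}.
At t = 2.5 h (j=5): Q = (20.4/10)·13 + (14.6/10)·17 + (32.6/10)·24 = 130 m³/s.

Q ≈ 130 m³/s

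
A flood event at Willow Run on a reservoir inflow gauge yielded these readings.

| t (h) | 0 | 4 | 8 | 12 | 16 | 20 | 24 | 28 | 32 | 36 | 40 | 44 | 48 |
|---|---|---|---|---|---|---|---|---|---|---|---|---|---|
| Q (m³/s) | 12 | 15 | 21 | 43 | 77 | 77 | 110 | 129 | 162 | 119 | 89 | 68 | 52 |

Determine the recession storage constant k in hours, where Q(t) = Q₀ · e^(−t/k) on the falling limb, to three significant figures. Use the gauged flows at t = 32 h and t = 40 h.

k ≈ 13.4 h

On the falling limb, Q drops from 162 to 89 m³/s between t = 32 h and t = 40 h (Δt = 8 h).
k = −Δt / ln(Q₂/Q₁) = −8 / ln(89/162) = 13.4 h.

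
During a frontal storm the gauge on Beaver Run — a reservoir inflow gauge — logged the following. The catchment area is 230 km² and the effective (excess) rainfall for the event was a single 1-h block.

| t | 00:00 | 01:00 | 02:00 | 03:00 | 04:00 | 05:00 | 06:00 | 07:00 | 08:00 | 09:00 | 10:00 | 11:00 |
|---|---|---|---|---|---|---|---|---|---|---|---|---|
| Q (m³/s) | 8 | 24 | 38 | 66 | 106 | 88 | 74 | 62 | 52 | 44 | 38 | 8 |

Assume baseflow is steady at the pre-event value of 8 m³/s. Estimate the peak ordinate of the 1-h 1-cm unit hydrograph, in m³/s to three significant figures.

U_p ≈ 122 m³/s

Direct runoff: 0.0, 16.0, 30.0, 58.0, 98.0, 80.0, 66.0, 54.0, 44.0, 36.0, 30.0, 0.0 m³/s; ΣQ_DR = 512.0 m³/s, peak = 98.0 m³/s.
Runoff depth d = ΣQ_DR·Δt / A = 512.0 × 3600 / (230 km²) = 8.014 mm.
The 1-cm UH is the DRH scaled by (10 mm)/d, so U_p = 98.0 × 10/8.014 = 122 m³/s.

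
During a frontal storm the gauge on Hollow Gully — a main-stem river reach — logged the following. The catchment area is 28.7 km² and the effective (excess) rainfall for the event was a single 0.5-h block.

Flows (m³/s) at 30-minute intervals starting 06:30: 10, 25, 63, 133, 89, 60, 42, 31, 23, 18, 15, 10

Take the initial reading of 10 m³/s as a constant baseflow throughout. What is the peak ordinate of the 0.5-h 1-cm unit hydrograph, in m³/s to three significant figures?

U_p ≈ 49.2 m³/s

Direct runoff: 0.0, 15.0, 53.0, 123.0, 79.0, 50.0, 32.0, 21.0, 13.0, 8.0, 5.0, 0.0 m³/s; ΣQ_DR = 399.0 m³/s, peak = 123.0 m³/s.
Runoff depth d = ΣQ_DR·Δt / A = 399.0 × 1800 / (28.7 km²) = 25.02 mm.
The 1-cm UH is the DRH scaled by (10 mm)/d, so U_p = 123.0 × 10/25.02 = 49.2 m³/s.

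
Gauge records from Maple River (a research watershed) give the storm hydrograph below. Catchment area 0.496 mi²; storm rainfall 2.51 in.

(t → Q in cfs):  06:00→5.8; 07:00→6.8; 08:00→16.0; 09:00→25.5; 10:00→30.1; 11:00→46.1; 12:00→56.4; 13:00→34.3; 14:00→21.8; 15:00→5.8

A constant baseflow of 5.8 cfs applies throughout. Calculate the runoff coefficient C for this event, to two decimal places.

ΣQ_DR = 190.6 cfs; V = ΣQ_DR·Δt = 6.862 × 10^5 ft³.
Runoff depth d = V / A = 0.5955 in.
C = d / P = 0.5955 / 2.51 = 0.24.

C ≈ 0.24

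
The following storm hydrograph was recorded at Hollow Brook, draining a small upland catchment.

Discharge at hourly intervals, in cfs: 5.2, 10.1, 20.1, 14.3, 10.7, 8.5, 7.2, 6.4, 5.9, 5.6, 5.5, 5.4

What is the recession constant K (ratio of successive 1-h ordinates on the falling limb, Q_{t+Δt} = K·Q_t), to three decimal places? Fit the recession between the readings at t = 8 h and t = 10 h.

K ≈ 0.966

Using the recession-limb readings at t = 8 h and t = 10 h: Q falls from 5.9 to 5.5 cfs over 2 intervals.
K = (Q₂/Q₁)^(1/2) = (5.5/5.9)^(1/2) = 0.966.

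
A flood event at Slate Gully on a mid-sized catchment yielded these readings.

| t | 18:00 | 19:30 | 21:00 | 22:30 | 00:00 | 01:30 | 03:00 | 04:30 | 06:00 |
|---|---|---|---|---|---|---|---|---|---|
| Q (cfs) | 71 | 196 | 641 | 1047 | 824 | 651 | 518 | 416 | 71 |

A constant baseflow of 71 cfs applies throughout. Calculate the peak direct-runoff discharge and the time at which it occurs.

Q_p = 976.0 cfs at t = 22:30

Subtracting baseflow gives direct-runoff ordinates: 0.0, 125.0, 570.0, 976.0, 753.0, 580.0, 447.0, 345.0, 0.0 cfs.
The maximum is 976.0 cfs, occurring at the reading for t = 22:30.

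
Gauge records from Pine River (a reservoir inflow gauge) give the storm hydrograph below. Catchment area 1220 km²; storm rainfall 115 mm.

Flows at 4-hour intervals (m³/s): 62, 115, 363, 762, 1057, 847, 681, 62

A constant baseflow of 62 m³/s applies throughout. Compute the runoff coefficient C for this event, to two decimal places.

C ≈ 0.35

ΣQ_DR = 3453 m³/s; V = ΣQ_DR·Δt = 4.972 × 10^7 m³.
Runoff depth d = V / A = 40.76 mm.
C = d / P = 40.76 / 115 = 0.35.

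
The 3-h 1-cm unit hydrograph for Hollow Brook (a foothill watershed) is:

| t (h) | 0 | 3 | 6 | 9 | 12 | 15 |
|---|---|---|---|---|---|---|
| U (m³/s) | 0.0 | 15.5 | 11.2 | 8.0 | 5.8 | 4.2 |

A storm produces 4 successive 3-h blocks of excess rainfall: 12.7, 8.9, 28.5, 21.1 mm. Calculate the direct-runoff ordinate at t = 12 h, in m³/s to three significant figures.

Q ≈ 79.1 m³/s

By discrete convolution, Q_j = Σ (P_i / 10 mm) · U_{j−i}.
At t = 12 h (j=4): Q = (12.7/10)·5.8 + (8.9/10)·8.0 + (28.5/10)·11.2 + (21.1/10)·15.5 = 79.1 m³/s.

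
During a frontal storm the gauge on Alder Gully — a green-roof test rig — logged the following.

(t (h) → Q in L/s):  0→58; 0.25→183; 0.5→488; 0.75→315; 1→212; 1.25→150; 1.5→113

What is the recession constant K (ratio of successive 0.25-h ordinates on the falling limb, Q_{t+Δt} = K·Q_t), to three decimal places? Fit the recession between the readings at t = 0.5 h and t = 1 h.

Using the recession-limb readings at t = 0.5 h and t = 1 h: Q falls from 488 to 212 L/s over 2 intervals.
K = (Q₂/Q₁)^(1/2) = (212/488)^(1/2) = 0.659.

K ≈ 0.659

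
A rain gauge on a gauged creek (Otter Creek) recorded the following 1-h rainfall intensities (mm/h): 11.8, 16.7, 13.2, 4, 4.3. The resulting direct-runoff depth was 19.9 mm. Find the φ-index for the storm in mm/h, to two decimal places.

Only the 3 blocks with intensity above φ contribute runoff: 11.8, 16.7, 13.2 mm/h.
Σ(I−φ)·Δt = d  ⇒  (11.8+16.7+13.2 − 3φ)·1 = 19.9
φ = (41.70 − 19.9/1) / 3 = 7.27 mm/h.

φ ≈ 7.27 mm/h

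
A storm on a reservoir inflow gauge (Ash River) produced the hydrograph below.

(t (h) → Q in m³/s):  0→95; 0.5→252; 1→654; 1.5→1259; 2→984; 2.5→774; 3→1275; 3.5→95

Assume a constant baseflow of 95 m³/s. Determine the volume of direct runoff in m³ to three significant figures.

V ≈ 8.33 × 10^6 m³

Direct-runoff ordinates (Q − Q_b): 0.0, 157.0, 559.0, 1164.0, 889.0, 679.0, 1180.0, 0.0 m³/s.
ΣQ_DR = 4628 m³/s.
With Δt = 0.5 h = 1800 s, V = ΣQ_DR · Δt = 4628 × 1800 = 8.33 × 10^6 m³.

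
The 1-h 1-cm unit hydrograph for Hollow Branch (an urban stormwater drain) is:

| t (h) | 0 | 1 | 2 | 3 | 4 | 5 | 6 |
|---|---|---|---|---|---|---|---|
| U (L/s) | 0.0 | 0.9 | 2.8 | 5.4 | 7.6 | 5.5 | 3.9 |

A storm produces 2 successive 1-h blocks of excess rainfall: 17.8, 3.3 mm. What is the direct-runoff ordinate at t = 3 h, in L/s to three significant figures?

Q ≈ 10.5 L/s

By discrete convolution, Q_j = Σ (P_i / 10 mm) · U_{j−i}.
At t = 3 h (j=3): Q = (17.8/10)·5.4 + (3.3/10)·2.8 = 10.5 L/s.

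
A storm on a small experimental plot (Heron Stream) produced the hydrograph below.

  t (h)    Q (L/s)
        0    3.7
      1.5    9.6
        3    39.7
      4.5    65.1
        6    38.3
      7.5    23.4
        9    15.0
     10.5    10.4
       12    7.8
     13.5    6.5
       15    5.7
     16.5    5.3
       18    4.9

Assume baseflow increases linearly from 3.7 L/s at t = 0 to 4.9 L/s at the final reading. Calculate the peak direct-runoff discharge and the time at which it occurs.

Subtracting baseflow gives direct-runoff ordinates: 0.00, 5.80, 35.80, 61.10, 34.20, 19.20, 10.70, 6.00, 3.30, 1.90, 1.00, 0.50, 0.00 L/s.
The maximum is 61.10 L/s, occurring at the reading for t = 4.5 h.

Q_p = 61.10 L/s at t = 4.5 h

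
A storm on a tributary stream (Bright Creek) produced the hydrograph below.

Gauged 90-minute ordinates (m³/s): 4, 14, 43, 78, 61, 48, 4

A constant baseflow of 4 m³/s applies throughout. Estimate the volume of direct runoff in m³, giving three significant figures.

V ≈ 1.21 × 10^6 m³

Direct-runoff ordinates (Q − Q_b): 0.0, 10.0, 39.0, 74.0, 57.0, 44.0, 0.0 m³/s.
ΣQ_DR = 224.0 m³/s.
With Δt = 1.5 h = 5400 s, V = ΣQ_DR · Δt = 224.0 × 5400 = 1.21 × 10^6 m³.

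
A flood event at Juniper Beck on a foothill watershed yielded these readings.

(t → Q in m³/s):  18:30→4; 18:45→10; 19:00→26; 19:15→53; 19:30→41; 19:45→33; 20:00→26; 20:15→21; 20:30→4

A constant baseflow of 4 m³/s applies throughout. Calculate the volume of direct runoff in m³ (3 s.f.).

V ≈ 1.64 × 10^5 m³

Direct-runoff ordinates (Q − Q_b): 0.0, 6.0, 22.0, 49.0, 37.0, 29.0, 22.0, 17.0, 0.0 m³/s.
ΣQ_DR = 182.0 m³/s.
With Δt = 0.25 h = 900 s, V = ΣQ_DR · Δt = 182.0 × 900 = 1.64 × 10^5 m³.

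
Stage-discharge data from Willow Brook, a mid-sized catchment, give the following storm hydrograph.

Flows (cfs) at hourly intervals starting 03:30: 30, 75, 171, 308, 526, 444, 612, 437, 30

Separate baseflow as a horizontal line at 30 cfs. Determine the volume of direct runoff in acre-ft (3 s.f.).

Direct-runoff ordinates (Q − Q_b): 0.0, 45.0, 141.0, 278.0, 496.0, 414.0, 582.0, 407.0, 0.0 cfs.
ΣQ_DR = 2363 cfs.
With Δt = 1 h = 3600 s, V = ΣQ_DR · Δt = 2363 × 3600 = 8.51 × 10^6 ft³ = 195 acre-ft.

V ≈ 195 acre-ft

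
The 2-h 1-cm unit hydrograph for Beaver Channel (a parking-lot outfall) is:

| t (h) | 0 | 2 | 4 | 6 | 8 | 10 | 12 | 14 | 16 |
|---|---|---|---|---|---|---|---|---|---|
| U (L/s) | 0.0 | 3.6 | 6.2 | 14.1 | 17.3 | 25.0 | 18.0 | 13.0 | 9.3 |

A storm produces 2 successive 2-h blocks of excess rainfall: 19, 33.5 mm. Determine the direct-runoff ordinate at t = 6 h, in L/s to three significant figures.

By discrete convolution, Q_j = Σ (P_i / 10 mm) · U_{j−i}.
At t = 6 h (j=3): Q = (19/10)·14.1 + (33.5/10)·6.2 = 47.6 L/s.

Q ≈ 47.6 L/s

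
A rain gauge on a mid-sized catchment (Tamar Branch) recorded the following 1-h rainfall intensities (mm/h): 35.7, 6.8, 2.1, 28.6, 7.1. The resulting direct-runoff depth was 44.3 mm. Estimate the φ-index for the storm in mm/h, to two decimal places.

Only the 2 blocks with intensity above φ contribute runoff: 35.7, 28.6 mm/h.
Σ(I−φ)·Δt = d  ⇒  (35.7+28.6 − 2φ)·1 = 44.3
φ = (64.30 − 44.3/1) / 2 = 10.00 mm/h.

φ ≈ 10.00 mm/h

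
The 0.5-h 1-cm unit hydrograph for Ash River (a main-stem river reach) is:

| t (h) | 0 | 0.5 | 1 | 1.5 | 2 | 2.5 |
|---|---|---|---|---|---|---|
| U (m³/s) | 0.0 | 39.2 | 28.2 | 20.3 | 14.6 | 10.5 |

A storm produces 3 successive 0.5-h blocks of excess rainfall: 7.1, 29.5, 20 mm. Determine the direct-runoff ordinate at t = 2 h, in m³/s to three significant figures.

By discrete convolution, Q_j = Σ (P_i / 10 mm) · U_{j−i}.
At t = 2 h (j=4): Q = (7.1/10)·14.6 + (29.5/10)·20.3 + (20/10)·28.2 = 127 m³/s.

Q ≈ 127 m³/s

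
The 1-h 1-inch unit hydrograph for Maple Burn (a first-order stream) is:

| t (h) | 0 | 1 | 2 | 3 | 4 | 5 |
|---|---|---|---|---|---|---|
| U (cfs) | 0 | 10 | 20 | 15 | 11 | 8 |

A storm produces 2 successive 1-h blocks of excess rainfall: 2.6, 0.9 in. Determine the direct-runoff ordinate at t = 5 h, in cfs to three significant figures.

Q ≈ 30.7 cfs

By discrete convolution, Q_j = Σ (P_i / 1 in) · U_{j−i}.
At t = 5 h (j=5): Q = (2.6/1)·8 + (0.9/1)·11 = 30.7 cfs.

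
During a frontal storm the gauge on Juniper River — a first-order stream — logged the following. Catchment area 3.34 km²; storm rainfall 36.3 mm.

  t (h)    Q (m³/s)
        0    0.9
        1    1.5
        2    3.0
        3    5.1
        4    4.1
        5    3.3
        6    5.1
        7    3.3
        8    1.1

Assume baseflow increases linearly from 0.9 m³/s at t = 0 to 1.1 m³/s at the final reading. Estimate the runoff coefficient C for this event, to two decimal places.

C ≈ 0.55

ΣQ_DR = 18.40 m³/s; V = ΣQ_DR·Δt = 66240 m³.
Runoff depth d = V / A = 19.83 mm.
C = d / P = 19.83 / 36.3 = 0.55.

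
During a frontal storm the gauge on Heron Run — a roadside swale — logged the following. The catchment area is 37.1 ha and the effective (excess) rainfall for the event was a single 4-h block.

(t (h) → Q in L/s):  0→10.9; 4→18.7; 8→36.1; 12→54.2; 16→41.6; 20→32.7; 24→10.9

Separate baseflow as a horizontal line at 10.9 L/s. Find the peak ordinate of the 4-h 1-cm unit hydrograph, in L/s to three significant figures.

Direct runoff: 0.0, 7.8, 25.2, 43.3, 30.7, 21.8, 0.0 L/s; ΣQ_DR = 128.8 L/s, peak = 43.3 L/s.
Runoff depth d = ΣQ_DR·Δt / A = 128.8 × 14400 / (37.1 ha) = 4.999 mm.
The 1-cm UH is the DRH scaled by (10 mm)/d, so U_p = 43.3 × 10/4.999 = 86.6 L/s.

U_p ≈ 86.6 L/s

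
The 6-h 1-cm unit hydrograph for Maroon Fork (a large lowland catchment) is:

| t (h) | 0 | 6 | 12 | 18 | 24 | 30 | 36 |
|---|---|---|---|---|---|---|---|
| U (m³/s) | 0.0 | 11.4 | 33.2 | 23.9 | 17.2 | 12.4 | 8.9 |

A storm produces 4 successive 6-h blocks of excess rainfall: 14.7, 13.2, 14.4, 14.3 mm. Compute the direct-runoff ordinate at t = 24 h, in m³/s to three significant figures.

By discrete convolution, Q_j = Σ (P_i / 10 mm) · U_{j−i}.
At t = 24 h (j=4): Q = (14.7/10)·17.2 + (13.2/10)·23.9 + (14.4/10)·33.2 + (14.3/10)·11.4 = 121 m³/s.

Q ≈ 121 m³/s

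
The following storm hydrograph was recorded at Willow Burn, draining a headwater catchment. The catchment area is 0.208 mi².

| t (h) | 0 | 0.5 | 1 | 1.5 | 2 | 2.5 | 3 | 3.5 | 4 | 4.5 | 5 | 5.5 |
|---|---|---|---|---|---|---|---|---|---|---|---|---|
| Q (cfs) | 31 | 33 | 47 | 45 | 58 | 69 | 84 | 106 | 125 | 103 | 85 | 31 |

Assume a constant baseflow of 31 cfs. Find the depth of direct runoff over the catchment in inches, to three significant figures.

Direct runoff: 0.0, 2.0, 16.0, 14.0, 27.0, 38.0, 53.0, 75.0, 94.0, 72.0, 54.0, 0.0 cfs; ΣQ_DR = 445.0 cfs.
V = ΣQ_DR · Δt = 445.0 × 1800 s = 8.010 × 10^5 ft³.
Over A = 0.208 mi², depth = V / A = 1.66 in.

d ≈ 1.66 in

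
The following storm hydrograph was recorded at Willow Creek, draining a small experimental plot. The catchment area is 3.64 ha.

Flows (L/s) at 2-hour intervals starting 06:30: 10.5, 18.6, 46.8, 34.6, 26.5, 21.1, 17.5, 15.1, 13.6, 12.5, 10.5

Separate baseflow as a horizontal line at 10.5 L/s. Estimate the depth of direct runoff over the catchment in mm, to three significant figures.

Direct runoff: 0.0, 8.1, 36.3, 24.1, 16.0, 10.6, 7.0, 4.6, 3.1, 2.0, 0.0 L/s; ΣQ_DR = 111.8 L/s.
V = ΣQ_DR · Δt = 111.8 × 7200 s = 8.050 × 10^5 L.
Over A = 3.64 ha, depth = V / A = 22.1 mm.

d ≈ 22.1 mm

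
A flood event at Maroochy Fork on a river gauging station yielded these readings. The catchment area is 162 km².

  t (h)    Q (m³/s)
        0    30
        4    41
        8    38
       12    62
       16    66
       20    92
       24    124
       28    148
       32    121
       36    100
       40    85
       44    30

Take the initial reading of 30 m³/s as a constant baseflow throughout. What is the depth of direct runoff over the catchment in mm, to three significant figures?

d ≈ 51.3 mm

Direct runoff: 0.0, 11.0, 8.0, 32.0, 36.0, 62.0, 94.0, 118.0, 91.0, 70.0, 55.0, 0.0 m³/s; ΣQ_DR = 577.0 m³/s.
V = ΣQ_DR · Δt = 577.0 × 14400 s = 8.309 × 10^6 m³.
Over A = 162 km², depth = V / A = 51.3 mm.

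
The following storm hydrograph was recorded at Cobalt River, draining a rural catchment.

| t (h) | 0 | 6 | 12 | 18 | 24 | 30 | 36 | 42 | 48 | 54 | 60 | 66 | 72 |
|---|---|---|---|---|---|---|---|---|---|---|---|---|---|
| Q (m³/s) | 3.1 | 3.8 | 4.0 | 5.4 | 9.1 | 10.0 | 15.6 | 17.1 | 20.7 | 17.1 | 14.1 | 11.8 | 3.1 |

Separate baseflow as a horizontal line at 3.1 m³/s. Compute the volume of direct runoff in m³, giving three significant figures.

Direct-runoff ordinates (Q − Q_b): 0.0, 0.7, 0.9, 2.3, 6.0, 6.9, 12.5, 14.0, 17.6, 14.0, 11.0, 8.7, 0.0 m³/s.
ΣQ_DR = 94.60 m³/s.
With Δt = 6 h = 21600 s, V = ΣQ_DR · Δt = 94.60 × 21600 = 2.04 × 10^6 m³.

V ≈ 2.04 × 10^6 m³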